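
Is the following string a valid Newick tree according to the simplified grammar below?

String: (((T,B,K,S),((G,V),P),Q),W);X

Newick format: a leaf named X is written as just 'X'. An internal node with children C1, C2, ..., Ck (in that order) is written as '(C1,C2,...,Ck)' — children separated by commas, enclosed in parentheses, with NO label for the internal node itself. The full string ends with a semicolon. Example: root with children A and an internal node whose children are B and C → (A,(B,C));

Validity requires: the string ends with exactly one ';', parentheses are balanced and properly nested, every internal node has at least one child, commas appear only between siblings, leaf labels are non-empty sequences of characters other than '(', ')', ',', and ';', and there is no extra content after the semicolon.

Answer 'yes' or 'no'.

Input: (((T,B,K,S),((G,V),P),Q),W);X
Paren balance: 5 '(' vs 5 ')' OK
Ends with single ';': False
Full parse: FAILS (must end with ;)
Valid: False

Answer: no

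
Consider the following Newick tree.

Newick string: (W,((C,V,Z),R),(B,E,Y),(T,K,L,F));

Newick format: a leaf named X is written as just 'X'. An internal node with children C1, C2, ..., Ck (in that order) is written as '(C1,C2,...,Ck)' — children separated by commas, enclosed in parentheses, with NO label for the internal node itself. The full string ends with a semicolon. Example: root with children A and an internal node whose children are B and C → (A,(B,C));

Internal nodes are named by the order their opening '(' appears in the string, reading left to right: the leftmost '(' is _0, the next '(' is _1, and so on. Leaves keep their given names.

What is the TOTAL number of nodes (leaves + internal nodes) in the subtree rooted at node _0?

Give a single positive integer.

Newick: (W,((C,V,Z),R),(B,E,Y),(T,K,L,F));
Locate _0: it is the '(' at position 0 (the 1st '(' reading left to right).
Query: subtree rooted at _0
_0: subtree_size = 1 + 16
  W: subtree_size = 1 + 0
  _1: subtree_size = 1 + 5
    _2: subtree_size = 1 + 3
      C: subtree_size = 1 + 0
      V: subtree_size = 1 + 0
      Z: subtree_size = 1 + 0
    R: subtree_size = 1 + 0
  _3: subtree_size = 1 + 3
    B: subtree_size = 1 + 0
    E: subtree_size = 1 + 0
    Y: subtree_size = 1 + 0
  _4: subtree_size = 1 + 4
    T: subtree_size = 1 + 0
    K: subtree_size = 1 + 0
    L: subtree_size = 1 + 0
    F: subtree_size = 1 + 0
Total subtree size of _0: 17

Answer: 17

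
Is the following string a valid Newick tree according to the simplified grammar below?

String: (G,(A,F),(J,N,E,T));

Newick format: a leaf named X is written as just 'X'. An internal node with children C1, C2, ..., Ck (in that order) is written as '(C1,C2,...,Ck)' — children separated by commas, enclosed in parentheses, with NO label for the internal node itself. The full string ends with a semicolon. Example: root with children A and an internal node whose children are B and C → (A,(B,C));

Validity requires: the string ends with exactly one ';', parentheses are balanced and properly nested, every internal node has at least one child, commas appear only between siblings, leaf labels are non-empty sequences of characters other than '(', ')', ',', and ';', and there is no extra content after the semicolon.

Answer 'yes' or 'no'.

Input: (G,(A,F),(J,N,E,T));
Paren balance: 3 '(' vs 3 ')' OK
Ends with single ';': True
Full parse: OK
Valid: True

Answer: yes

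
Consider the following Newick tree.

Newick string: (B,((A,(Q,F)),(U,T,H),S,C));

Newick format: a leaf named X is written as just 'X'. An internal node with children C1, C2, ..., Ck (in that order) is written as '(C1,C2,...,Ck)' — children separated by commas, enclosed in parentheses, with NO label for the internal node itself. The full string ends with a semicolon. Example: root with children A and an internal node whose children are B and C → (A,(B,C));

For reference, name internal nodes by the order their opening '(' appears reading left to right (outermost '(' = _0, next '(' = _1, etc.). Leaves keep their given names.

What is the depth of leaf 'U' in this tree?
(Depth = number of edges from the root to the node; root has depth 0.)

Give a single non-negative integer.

Answer: 3

Derivation:
Newick: (B,((A,(Q,F)),(U,T,H),S,C));
Naming internals by '(' encounter order: outermost '(' = _0, next = _1, ...
Query node: U
Path from root: _0 -> _1 -> _4 -> U
Depth of U: 3 (number of edges from root)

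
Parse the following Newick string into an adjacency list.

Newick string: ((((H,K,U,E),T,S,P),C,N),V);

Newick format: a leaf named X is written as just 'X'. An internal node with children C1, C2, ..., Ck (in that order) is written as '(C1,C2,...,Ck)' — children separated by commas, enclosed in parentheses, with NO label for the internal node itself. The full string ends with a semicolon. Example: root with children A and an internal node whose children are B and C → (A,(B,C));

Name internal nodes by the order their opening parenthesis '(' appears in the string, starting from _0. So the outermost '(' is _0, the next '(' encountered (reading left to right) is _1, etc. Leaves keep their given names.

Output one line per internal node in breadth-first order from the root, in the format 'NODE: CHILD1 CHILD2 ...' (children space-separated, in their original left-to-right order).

Input: ((((H,K,U,E),T,S,P),C,N),V);
Scanning left-to-right, naming '(' by encounter order:
  pos 0: '(' -> open internal node _0 (depth 1)
  pos 1: '(' -> open internal node _1 (depth 2)
  pos 2: '(' -> open internal node _2 (depth 3)
  pos 3: '(' -> open internal node _3 (depth 4)
  pos 11: ')' -> close internal node _3 (now at depth 3)
  pos 18: ')' -> close internal node _2 (now at depth 2)
  pos 23: ')' -> close internal node _1 (now at depth 1)
  pos 26: ')' -> close internal node _0 (now at depth 0)
Total internal nodes: 4
BFS adjacency from root:
  _0: _1 V
  _1: _2 C N
  _2: _3 T S P
  _3: H K U E

Answer: _0: _1 V
_1: _2 C N
_2: _3 T S P
_3: H K U E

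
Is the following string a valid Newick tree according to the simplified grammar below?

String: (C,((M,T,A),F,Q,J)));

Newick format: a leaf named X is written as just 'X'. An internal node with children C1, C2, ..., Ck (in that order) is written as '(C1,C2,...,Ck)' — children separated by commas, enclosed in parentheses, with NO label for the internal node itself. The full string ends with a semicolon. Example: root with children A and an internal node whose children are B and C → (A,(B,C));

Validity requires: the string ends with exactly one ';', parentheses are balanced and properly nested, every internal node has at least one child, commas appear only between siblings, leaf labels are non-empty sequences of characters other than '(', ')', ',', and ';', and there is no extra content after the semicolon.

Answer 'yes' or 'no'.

Answer: no

Derivation:
Input: (C,((M,T,A),F,Q,J)));
Paren balance: 3 '(' vs 4 ')' MISMATCH
Ends with single ';': True
Full parse: FAILS (extra content after tree at pos 19)
Valid: False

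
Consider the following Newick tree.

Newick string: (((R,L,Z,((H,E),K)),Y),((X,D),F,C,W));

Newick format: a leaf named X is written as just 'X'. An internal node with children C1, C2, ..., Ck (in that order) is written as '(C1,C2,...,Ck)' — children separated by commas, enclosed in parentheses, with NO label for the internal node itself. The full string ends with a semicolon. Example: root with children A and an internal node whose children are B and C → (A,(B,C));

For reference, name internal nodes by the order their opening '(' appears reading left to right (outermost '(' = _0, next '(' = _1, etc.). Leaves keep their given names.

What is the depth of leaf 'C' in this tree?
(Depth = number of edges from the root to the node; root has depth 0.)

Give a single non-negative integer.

Answer: 2

Derivation:
Newick: (((R,L,Z,((H,E),K)),Y),((X,D),F,C,W));
Naming internals by '(' encounter order: outermost '(' = _0, next = _1, ...
Query node: C
Path from root: _0 -> _5 -> C
Depth of C: 2 (number of edges from root)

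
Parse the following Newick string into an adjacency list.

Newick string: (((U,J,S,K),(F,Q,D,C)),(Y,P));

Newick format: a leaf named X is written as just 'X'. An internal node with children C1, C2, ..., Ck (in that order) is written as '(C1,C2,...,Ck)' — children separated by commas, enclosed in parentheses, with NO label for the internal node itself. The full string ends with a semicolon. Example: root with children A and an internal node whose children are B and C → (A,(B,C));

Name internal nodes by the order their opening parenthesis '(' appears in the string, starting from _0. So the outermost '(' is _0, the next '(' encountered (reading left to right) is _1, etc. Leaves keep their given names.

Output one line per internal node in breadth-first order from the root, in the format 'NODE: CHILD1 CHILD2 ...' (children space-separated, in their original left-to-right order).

Input: (((U,J,S,K),(F,Q,D,C)),(Y,P));
Scanning left-to-right, naming '(' by encounter order:
  pos 0: '(' -> open internal node _0 (depth 1)
  pos 1: '(' -> open internal node _1 (depth 2)
  pos 2: '(' -> open internal node _2 (depth 3)
  pos 10: ')' -> close internal node _2 (now at depth 2)
  pos 12: '(' -> open internal node _3 (depth 3)
  pos 20: ')' -> close internal node _3 (now at depth 2)
  pos 21: ')' -> close internal node _1 (now at depth 1)
  pos 23: '(' -> open internal node _4 (depth 2)
  pos 27: ')' -> close internal node _4 (now at depth 1)
  pos 28: ')' -> close internal node _0 (now at depth 0)
Total internal nodes: 5
BFS adjacency from root:
  _0: _1 _4
  _1: _2 _3
  _4: Y P
  _2: U J S K
  _3: F Q D C

Answer: _0: _1 _4
_1: _2 _3
_4: Y P
_2: U J S K
_3: F Q D C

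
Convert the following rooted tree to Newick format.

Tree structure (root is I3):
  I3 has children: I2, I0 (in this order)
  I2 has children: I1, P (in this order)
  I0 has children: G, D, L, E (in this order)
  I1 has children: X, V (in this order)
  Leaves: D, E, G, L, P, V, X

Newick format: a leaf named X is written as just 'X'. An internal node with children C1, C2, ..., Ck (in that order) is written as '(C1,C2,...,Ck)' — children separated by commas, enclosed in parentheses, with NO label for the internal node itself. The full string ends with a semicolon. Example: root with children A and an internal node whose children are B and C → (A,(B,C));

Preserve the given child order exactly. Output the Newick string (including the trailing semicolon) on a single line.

internal I3 with children ['I2', 'I0']
  internal I2 with children ['I1', 'P']
    internal I1 with children ['X', 'V']
      leaf 'X' → 'X'
      leaf 'V' → 'V'
    → '(X,V)'
    leaf 'P' → 'P'
  → '((X,V),P)'
  internal I0 with children ['G', 'D', 'L', 'E']
    leaf 'G' → 'G'
    leaf 'D' → 'D'
    leaf 'L' → 'L'
    leaf 'E' → 'E'
  → '(G,D,L,E)'
→ '(((X,V),P),(G,D,L,E))'
Final: (((X,V),P),(G,D,L,E));

Answer: (((X,V),P),(G,D,L,E));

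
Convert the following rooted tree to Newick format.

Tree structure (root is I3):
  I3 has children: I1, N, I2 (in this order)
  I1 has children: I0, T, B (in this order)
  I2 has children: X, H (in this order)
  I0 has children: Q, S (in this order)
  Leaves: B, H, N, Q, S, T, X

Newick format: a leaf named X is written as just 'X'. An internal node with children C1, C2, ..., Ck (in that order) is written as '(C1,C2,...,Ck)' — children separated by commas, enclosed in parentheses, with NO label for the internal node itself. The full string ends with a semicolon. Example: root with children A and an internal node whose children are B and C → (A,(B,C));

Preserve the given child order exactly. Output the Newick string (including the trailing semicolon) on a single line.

internal I3 with children ['I1', 'N', 'I2']
  internal I1 with children ['I0', 'T', 'B']
    internal I0 with children ['Q', 'S']
      leaf 'Q' → 'Q'
      leaf 'S' → 'S'
    → '(Q,S)'
    leaf 'T' → 'T'
    leaf 'B' → 'B'
  → '((Q,S),T,B)'
  leaf 'N' → 'N'
  internal I2 with children ['X', 'H']
    leaf 'X' → 'X'
    leaf 'H' → 'H'
  → '(X,H)'
→ '(((Q,S),T,B),N,(X,H))'
Final: (((Q,S),T,B),N,(X,H));

Answer: (((Q,S),T,B),N,(X,H));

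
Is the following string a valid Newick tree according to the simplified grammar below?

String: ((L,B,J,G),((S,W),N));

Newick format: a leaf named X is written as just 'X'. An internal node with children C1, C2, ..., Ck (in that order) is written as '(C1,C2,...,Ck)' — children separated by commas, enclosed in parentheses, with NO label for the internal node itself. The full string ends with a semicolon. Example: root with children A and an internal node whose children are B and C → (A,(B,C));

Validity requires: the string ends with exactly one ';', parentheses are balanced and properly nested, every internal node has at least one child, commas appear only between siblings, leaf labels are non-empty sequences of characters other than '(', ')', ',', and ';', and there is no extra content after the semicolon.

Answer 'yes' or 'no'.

Input: ((L,B,J,G),((S,W),N));
Paren balance: 4 '(' vs 4 ')' OK
Ends with single ';': True
Full parse: OK
Valid: True

Answer: yes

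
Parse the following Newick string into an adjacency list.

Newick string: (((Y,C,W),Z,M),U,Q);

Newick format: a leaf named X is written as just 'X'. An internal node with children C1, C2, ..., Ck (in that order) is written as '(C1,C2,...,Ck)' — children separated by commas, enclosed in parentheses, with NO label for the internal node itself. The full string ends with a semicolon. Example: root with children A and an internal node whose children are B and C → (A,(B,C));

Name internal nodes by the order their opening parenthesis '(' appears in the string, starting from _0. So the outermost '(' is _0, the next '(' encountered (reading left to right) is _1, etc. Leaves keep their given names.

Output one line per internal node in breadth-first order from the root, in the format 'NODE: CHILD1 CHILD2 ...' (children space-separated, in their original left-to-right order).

Input: (((Y,C,W),Z,M),U,Q);
Scanning left-to-right, naming '(' by encounter order:
  pos 0: '(' -> open internal node _0 (depth 1)
  pos 1: '(' -> open internal node _1 (depth 2)
  pos 2: '(' -> open internal node _2 (depth 3)
  pos 8: ')' -> close internal node _2 (now at depth 2)
  pos 13: ')' -> close internal node _1 (now at depth 1)
  pos 18: ')' -> close internal node _0 (now at depth 0)
Total internal nodes: 3
BFS adjacency from root:
  _0: _1 U Q
  _1: _2 Z M
  _2: Y C W

Answer: _0: _1 U Q
_1: _2 Z M
_2: Y C W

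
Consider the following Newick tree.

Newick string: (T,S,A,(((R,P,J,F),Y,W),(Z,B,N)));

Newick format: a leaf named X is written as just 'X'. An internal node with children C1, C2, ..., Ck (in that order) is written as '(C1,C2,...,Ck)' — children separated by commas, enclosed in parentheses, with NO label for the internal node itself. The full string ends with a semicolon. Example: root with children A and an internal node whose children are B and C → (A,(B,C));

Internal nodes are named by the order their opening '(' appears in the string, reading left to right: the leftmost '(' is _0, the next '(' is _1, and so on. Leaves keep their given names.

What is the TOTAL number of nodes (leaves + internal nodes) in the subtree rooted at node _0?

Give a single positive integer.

Newick: (T,S,A,(((R,P,J,F),Y,W),(Z,B,N)));
Locate _0: it is the '(' at position 0 (the 1st '(' reading left to right).
Query: subtree rooted at _0
_0: subtree_size = 1 + 16
  T: subtree_size = 1 + 0
  S: subtree_size = 1 + 0
  A: subtree_size = 1 + 0
  _1: subtree_size = 1 + 12
    _2: subtree_size = 1 + 7
      _3: subtree_size = 1 + 4
        R: subtree_size = 1 + 0
        P: subtree_size = 1 + 0
        J: subtree_size = 1 + 0
        F: subtree_size = 1 + 0
      Y: subtree_size = 1 + 0
      W: subtree_size = 1 + 0
    _4: subtree_size = 1 + 3
      Z: subtree_size = 1 + 0
      B: subtree_size = 1 + 0
      N: subtree_size = 1 + 0
Total subtree size of _0: 17

Answer: 17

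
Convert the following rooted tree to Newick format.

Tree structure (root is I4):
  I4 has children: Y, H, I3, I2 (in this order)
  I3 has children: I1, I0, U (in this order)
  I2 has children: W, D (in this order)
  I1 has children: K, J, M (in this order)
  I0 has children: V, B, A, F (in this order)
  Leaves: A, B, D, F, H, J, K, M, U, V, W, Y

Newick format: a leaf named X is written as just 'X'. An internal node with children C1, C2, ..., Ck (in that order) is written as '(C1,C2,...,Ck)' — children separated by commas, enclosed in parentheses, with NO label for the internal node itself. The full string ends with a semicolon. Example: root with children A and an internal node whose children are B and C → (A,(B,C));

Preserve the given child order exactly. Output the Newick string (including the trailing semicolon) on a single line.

Answer: (Y,H,((K,J,M),(V,B,A,F),U),(W,D));

Derivation:
internal I4 with children ['Y', 'H', 'I3', 'I2']
  leaf 'Y' → 'Y'
  leaf 'H' → 'H'
  internal I3 with children ['I1', 'I0', 'U']
    internal I1 with children ['K', 'J', 'M']
      leaf 'K' → 'K'
      leaf 'J' → 'J'
      leaf 'M' → 'M'
    → '(K,J,M)'
    internal I0 with children ['V', 'B', 'A', 'F']
      leaf 'V' → 'V'
      leaf 'B' → 'B'
      leaf 'A' → 'A'
      leaf 'F' → 'F'
    → '(V,B,A,F)'
    leaf 'U' → 'U'
  → '((K,J,M),(V,B,A,F),U)'
  internal I2 with children ['W', 'D']
    leaf 'W' → 'W'
    leaf 'D' → 'D'
  → '(W,D)'
→ '(Y,H,((K,J,M),(V,B,A,F),U),(W,D))'
Final: (Y,H,((K,J,M),(V,B,A,F),U),(W,D));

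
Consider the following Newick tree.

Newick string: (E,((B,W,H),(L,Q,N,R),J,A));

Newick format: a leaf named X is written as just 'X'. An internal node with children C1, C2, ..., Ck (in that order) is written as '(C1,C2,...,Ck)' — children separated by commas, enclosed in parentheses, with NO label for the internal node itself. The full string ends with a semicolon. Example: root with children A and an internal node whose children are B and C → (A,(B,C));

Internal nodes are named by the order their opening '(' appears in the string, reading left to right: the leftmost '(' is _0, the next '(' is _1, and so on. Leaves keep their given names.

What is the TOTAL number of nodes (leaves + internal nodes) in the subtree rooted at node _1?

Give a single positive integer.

Answer: 12

Derivation:
Newick: (E,((B,W,H),(L,Q,N,R),J,A));
Locate _1: it is the '(' at position 3 (the 2nd '(' reading left to right).
Query: subtree rooted at _1
_1: subtree_size = 1 + 11
  _2: subtree_size = 1 + 3
    B: subtree_size = 1 + 0
    W: subtree_size = 1 + 0
    H: subtree_size = 1 + 0
  _3: subtree_size = 1 + 4
    L: subtree_size = 1 + 0
    Q: subtree_size = 1 + 0
    N: subtree_size = 1 + 0
    R: subtree_size = 1 + 0
  J: subtree_size = 1 + 0
  A: subtree_size = 1 + 0
Total subtree size of _1: 12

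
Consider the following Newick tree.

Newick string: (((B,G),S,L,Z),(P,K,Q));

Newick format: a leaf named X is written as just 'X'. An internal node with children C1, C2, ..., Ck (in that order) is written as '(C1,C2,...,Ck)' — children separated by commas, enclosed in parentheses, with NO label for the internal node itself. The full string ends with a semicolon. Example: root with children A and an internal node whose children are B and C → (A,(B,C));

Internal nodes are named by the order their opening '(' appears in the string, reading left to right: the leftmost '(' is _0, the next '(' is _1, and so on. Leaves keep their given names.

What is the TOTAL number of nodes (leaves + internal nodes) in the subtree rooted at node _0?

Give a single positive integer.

Answer: 12

Derivation:
Newick: (((B,G),S,L,Z),(P,K,Q));
Locate _0: it is the '(' at position 0 (the 1st '(' reading left to right).
Query: subtree rooted at _0
_0: subtree_size = 1 + 11
  _1: subtree_size = 1 + 6
    _2: subtree_size = 1 + 2
      B: subtree_size = 1 + 0
      G: subtree_size = 1 + 0
    S: subtree_size = 1 + 0
    L: subtree_size = 1 + 0
    Z: subtree_size = 1 + 0
  _3: subtree_size = 1 + 3
    P: subtree_size = 1 + 0
    K: subtree_size = 1 + 0
    Q: subtree_size = 1 + 0
Total subtree size of _0: 12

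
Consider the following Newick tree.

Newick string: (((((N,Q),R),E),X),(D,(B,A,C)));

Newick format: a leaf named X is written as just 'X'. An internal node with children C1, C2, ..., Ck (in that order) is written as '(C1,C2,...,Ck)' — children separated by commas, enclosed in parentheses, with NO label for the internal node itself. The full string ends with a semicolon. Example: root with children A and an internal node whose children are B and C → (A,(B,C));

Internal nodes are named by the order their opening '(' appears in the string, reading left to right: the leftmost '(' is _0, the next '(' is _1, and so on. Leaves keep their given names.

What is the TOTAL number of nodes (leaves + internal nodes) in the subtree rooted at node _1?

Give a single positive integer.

Newick: (((((N,Q),R),E),X),(D,(B,A,C)));
Locate _1: it is the '(' at position 1 (the 2nd '(' reading left to right).
Query: subtree rooted at _1
_1: subtree_size = 1 + 8
  _2: subtree_size = 1 + 6
    _3: subtree_size = 1 + 4
      _4: subtree_size = 1 + 2
        N: subtree_size = 1 + 0
        Q: subtree_size = 1 + 0
      R: subtree_size = 1 + 0
    E: subtree_size = 1 + 0
  X: subtree_size = 1 + 0
Total subtree size of _1: 9

Answer: 9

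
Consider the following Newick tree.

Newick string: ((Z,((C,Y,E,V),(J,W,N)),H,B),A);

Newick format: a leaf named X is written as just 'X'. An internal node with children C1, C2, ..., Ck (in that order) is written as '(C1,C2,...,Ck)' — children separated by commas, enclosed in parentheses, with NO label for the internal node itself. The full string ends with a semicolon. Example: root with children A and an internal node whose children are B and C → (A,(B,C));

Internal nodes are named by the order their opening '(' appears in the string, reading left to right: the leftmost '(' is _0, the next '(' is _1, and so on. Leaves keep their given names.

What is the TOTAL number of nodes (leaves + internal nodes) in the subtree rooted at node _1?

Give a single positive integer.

Newick: ((Z,((C,Y,E,V),(J,W,N)),H,B),A);
Locate _1: it is the '(' at position 1 (the 2nd '(' reading left to right).
Query: subtree rooted at _1
_1: subtree_size = 1 + 13
  Z: subtree_size = 1 + 0
  _2: subtree_size = 1 + 9
    _3: subtree_size = 1 + 4
      C: subtree_size = 1 + 0
      Y: subtree_size = 1 + 0
      E: subtree_size = 1 + 0
      V: subtree_size = 1 + 0
    _4: subtree_size = 1 + 3
      J: subtree_size = 1 + 0
      W: subtree_size = 1 + 0
      N: subtree_size = 1 + 0
  H: subtree_size = 1 + 0
  B: subtree_size = 1 + 0
Total subtree size of _1: 14

Answer: 14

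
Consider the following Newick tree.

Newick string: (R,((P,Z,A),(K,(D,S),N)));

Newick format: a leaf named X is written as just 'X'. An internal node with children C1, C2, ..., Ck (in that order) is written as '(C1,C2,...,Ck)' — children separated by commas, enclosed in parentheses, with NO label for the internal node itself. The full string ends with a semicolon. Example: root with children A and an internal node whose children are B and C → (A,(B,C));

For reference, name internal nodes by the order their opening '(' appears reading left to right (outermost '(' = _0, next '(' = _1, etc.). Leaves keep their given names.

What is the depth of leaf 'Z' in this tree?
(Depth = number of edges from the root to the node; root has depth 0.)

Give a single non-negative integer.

Answer: 3

Derivation:
Newick: (R,((P,Z,A),(K,(D,S),N)));
Naming internals by '(' encounter order: outermost '(' = _0, next = _1, ...
Query node: Z
Path from root: _0 -> _1 -> _2 -> Z
Depth of Z: 3 (number of edges from root)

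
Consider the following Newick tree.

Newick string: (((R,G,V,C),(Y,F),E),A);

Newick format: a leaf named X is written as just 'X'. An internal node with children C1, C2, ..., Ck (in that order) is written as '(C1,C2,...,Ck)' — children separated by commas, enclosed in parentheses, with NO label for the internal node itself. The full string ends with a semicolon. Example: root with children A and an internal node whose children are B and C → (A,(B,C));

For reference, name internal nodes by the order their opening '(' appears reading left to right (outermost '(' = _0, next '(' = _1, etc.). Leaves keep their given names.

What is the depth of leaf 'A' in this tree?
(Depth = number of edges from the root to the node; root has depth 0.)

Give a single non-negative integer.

Newick: (((R,G,V,C),(Y,F),E),A);
Naming internals by '(' encounter order: outermost '(' = _0, next = _1, ...
Query node: A
Path from root: _0 -> A
Depth of A: 1 (number of edges from root)

Answer: 1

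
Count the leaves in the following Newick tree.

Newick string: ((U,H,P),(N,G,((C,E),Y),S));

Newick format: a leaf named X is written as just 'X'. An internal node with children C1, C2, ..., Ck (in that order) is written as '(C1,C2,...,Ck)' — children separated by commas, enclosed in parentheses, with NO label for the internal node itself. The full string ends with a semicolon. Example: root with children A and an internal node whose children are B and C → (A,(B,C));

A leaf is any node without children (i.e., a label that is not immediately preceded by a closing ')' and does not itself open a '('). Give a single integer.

Answer: 9

Derivation:
Newick: ((U,H,P),(N,G,((C,E),Y),S));
Scan left-to-right; a leaf is any maximal label run not followed by '(':
  pos 2: leaf 'U' → count = 1
  pos 4: leaf 'H' → count = 2
  pos 6: leaf 'P' → count = 3
  pos 10: leaf 'N' → count = 4
  pos 12: leaf 'G' → count = 5
  pos 16: leaf 'C' → count = 6
  pos 18: leaf 'E' → count = 7
  pos 21: leaf 'Y' → count = 8
  pos 24: leaf 'S' → count = 9
Total leaves: 9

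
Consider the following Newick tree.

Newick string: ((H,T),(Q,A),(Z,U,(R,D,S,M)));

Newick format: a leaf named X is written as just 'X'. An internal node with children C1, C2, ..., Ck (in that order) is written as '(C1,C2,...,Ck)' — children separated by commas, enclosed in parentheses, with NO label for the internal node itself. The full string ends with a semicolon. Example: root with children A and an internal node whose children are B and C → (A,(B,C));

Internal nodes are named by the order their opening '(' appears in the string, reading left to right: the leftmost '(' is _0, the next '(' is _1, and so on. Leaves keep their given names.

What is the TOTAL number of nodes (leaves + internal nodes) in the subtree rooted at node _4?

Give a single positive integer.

Answer: 5

Derivation:
Newick: ((H,T),(Q,A),(Z,U,(R,D,S,M)));
Locate _4: it is the '(' at position 18 (the 5th '(' reading left to right).
Query: subtree rooted at _4
_4: subtree_size = 1 + 4
  R: subtree_size = 1 + 0
  D: subtree_size = 1 + 0
  S: subtree_size = 1 + 0
  M: subtree_size = 1 + 0
Total subtree size of _4: 5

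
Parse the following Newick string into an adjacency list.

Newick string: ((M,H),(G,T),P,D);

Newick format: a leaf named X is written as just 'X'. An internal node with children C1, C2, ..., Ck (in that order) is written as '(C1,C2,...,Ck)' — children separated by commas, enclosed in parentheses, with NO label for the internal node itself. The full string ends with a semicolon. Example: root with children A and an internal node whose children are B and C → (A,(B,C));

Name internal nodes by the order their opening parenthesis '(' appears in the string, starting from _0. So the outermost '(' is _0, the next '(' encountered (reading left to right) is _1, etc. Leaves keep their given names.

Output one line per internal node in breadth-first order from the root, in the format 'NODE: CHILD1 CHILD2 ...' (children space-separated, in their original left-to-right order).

Input: ((M,H),(G,T),P,D);
Scanning left-to-right, naming '(' by encounter order:
  pos 0: '(' -> open internal node _0 (depth 1)
  pos 1: '(' -> open internal node _1 (depth 2)
  pos 5: ')' -> close internal node _1 (now at depth 1)
  pos 7: '(' -> open internal node _2 (depth 2)
  pos 11: ')' -> close internal node _2 (now at depth 1)
  pos 16: ')' -> close internal node _0 (now at depth 0)
Total internal nodes: 3
BFS adjacency from root:
  _0: _1 _2 P D
  _1: M H
  _2: G T

Answer: _0: _1 _2 P D
_1: M H
_2: G T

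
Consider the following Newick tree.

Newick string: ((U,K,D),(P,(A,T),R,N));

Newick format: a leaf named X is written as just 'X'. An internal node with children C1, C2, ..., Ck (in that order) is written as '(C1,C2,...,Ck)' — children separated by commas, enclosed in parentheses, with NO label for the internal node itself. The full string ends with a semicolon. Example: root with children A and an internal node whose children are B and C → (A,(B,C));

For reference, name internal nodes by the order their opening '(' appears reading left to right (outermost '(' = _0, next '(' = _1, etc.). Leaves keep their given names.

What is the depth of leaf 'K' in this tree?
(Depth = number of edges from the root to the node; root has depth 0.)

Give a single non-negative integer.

Newick: ((U,K,D),(P,(A,T),R,N));
Naming internals by '(' encounter order: outermost '(' = _0, next = _1, ...
Query node: K
Path from root: _0 -> _1 -> K
Depth of K: 2 (number of edges from root)

Answer: 2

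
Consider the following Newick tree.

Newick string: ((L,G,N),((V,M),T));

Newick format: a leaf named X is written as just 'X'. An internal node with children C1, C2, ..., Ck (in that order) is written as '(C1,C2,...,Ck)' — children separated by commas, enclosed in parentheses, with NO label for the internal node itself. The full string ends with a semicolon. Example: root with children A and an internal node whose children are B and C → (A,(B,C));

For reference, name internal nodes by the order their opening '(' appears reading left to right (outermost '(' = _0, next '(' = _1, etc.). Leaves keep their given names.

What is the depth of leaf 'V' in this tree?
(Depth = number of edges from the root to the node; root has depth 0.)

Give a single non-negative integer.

Answer: 3

Derivation:
Newick: ((L,G,N),((V,M),T));
Naming internals by '(' encounter order: outermost '(' = _0, next = _1, ...
Query node: V
Path from root: _0 -> _2 -> _3 -> V
Depth of V: 3 (number of edges from root)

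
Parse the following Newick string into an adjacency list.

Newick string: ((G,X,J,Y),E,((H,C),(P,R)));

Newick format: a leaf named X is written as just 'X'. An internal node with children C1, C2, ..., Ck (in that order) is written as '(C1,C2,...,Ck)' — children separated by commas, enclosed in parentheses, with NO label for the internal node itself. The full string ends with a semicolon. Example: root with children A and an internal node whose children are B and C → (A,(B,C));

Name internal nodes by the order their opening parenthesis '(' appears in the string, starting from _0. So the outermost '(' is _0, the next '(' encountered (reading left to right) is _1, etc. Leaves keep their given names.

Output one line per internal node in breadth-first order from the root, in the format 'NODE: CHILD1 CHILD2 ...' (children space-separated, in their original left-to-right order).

Answer: _0: _1 E _2
_1: G X J Y
_2: _3 _4
_3: H C
_4: P R

Derivation:
Input: ((G,X,J,Y),E,((H,C),(P,R)));
Scanning left-to-right, naming '(' by encounter order:
  pos 0: '(' -> open internal node _0 (depth 1)
  pos 1: '(' -> open internal node _1 (depth 2)
  pos 9: ')' -> close internal node _1 (now at depth 1)
  pos 13: '(' -> open internal node _2 (depth 2)
  pos 14: '(' -> open internal node _3 (depth 3)
  pos 18: ')' -> close internal node _3 (now at depth 2)
  pos 20: '(' -> open internal node _4 (depth 3)
  pos 24: ')' -> close internal node _4 (now at depth 2)
  pos 25: ')' -> close internal node _2 (now at depth 1)
  pos 26: ')' -> close internal node _0 (now at depth 0)
Total internal nodes: 5
BFS adjacency from root:
  _0: _1 E _2
  _1: G X J Y
  _2: _3 _4
  _3: H C
  _4: P R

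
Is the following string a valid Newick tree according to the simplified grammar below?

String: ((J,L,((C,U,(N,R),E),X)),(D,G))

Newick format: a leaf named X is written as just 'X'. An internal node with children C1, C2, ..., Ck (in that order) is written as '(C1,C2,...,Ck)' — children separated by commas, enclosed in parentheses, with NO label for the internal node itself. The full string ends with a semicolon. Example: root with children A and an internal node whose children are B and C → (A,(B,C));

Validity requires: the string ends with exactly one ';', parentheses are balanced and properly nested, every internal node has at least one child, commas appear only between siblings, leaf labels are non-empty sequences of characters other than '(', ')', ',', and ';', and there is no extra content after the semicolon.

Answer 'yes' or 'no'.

Input: ((J,L,((C,U,(N,R),E),X)),(D,G))
Paren balance: 6 '(' vs 6 ')' OK
Ends with single ';': False
Full parse: FAILS (must end with ;)
Valid: False

Answer: no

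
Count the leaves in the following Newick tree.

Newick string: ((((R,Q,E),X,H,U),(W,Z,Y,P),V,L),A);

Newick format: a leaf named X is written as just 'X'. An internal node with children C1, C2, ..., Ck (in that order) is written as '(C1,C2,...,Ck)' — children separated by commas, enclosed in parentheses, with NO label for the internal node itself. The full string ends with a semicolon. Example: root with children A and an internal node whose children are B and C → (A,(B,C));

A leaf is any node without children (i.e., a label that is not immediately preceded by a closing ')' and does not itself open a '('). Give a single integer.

Answer: 13

Derivation:
Newick: ((((R,Q,E),X,H,U),(W,Z,Y,P),V,L),A);
Scan left-to-right; a leaf is any maximal label run not followed by '(':
  pos 4: leaf 'R' → count = 1
  pos 6: leaf 'Q' → count = 2
  pos 8: leaf 'E' → count = 3
  pos 11: leaf 'X' → count = 4
  pos 13: leaf 'H' → count = 5
  pos 15: leaf 'U' → count = 6
  pos 19: leaf 'W' → count = 7
  pos 21: leaf 'Z' → count = 8
  pos 23: leaf 'Y' → count = 9
  pos 25: leaf 'P' → count = 10
  pos 28: leaf 'V' → count = 11
  pos 30: leaf 'L' → count = 12
  pos 33: leaf 'A' → count = 13
Total leaves: 13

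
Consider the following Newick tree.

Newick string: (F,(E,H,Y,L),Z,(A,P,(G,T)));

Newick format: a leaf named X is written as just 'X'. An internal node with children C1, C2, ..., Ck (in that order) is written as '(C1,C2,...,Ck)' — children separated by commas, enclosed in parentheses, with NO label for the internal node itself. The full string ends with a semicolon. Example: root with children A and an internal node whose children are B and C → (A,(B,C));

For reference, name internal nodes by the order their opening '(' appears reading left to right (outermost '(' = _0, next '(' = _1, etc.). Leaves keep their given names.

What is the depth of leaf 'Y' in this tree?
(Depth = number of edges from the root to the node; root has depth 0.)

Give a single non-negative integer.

Newick: (F,(E,H,Y,L),Z,(A,P,(G,T)));
Naming internals by '(' encounter order: outermost '(' = _0, next = _1, ...
Query node: Y
Path from root: _0 -> _1 -> Y
Depth of Y: 2 (number of edges from root)

Answer: 2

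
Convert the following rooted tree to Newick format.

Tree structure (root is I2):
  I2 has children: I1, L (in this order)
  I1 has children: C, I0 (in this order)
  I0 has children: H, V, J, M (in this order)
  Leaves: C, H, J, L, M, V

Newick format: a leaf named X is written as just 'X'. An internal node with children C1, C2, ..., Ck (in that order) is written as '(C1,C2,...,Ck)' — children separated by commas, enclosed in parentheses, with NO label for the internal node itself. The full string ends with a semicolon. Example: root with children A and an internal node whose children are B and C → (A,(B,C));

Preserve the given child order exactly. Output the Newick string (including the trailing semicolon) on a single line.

internal I2 with children ['I1', 'L']
  internal I1 with children ['C', 'I0']
    leaf 'C' → 'C'
    internal I0 with children ['H', 'V', 'J', 'M']
      leaf 'H' → 'H'
      leaf 'V' → 'V'
      leaf 'J' → 'J'
      leaf 'M' → 'M'
    → '(H,V,J,M)'
  → '(C,(H,V,J,M))'
  leaf 'L' → 'L'
→ '((C,(H,V,J,M)),L)'
Final: ((C,(H,V,J,M)),L);

Answer: ((C,(H,V,J,M)),L);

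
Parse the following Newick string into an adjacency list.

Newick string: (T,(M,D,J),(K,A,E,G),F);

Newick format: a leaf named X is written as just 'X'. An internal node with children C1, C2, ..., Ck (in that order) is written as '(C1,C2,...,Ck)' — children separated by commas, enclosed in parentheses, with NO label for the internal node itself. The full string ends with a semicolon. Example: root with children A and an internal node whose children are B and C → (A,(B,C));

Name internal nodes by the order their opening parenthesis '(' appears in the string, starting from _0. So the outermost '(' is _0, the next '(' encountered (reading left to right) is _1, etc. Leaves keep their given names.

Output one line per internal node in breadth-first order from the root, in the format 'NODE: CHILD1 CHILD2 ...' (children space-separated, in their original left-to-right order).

Input: (T,(M,D,J),(K,A,E,G),F);
Scanning left-to-right, naming '(' by encounter order:
  pos 0: '(' -> open internal node _0 (depth 1)
  pos 3: '(' -> open internal node _1 (depth 2)
  pos 9: ')' -> close internal node _1 (now at depth 1)
  pos 11: '(' -> open internal node _2 (depth 2)
  pos 19: ')' -> close internal node _2 (now at depth 1)
  pos 22: ')' -> close internal node _0 (now at depth 0)
Total internal nodes: 3
BFS adjacency from root:
  _0: T _1 _2 F
  _1: M D J
  _2: K A E G

Answer: _0: T _1 _2 F
_1: M D J
_2: K A E G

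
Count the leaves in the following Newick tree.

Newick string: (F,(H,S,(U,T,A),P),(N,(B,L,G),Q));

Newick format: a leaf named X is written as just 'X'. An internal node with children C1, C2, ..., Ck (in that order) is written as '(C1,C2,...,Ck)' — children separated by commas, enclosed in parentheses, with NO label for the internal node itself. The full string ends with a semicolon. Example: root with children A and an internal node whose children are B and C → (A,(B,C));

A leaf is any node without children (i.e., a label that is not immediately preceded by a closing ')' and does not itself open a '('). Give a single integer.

Newick: (F,(H,S,(U,T,A),P),(N,(B,L,G),Q));
Scan left-to-right; a leaf is any maximal label run not followed by '(':
  pos 1: leaf 'F' → count = 1
  pos 4: leaf 'H' → count = 2
  pos 6: leaf 'S' → count = 3
  pos 9: leaf 'U' → count = 4
  pos 11: leaf 'T' → count = 5
  pos 13: leaf 'A' → count = 6
  pos 16: leaf 'P' → count = 7
  pos 20: leaf 'N' → count = 8
  pos 23: leaf 'B' → count = 9
  pos 25: leaf 'L' → count = 10
  pos 27: leaf 'G' → count = 11
  pos 30: leaf 'Q' → count = 12
Total leaves: 12

Answer: 12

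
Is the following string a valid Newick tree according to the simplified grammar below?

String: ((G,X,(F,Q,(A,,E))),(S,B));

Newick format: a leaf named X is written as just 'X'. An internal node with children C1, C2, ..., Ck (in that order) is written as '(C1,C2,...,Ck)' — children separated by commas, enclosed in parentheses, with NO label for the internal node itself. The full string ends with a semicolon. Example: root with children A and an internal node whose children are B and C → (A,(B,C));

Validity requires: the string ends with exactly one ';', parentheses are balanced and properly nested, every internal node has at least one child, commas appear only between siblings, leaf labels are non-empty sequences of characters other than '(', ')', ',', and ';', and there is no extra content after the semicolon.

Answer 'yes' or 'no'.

Input: ((G,X,(F,Q,(A,,E))),(S,B));
Paren balance: 5 '(' vs 5 ')' OK
Ends with single ';': True
Full parse: FAILS (empty leaf label at pos 14)
Valid: False

Answer: no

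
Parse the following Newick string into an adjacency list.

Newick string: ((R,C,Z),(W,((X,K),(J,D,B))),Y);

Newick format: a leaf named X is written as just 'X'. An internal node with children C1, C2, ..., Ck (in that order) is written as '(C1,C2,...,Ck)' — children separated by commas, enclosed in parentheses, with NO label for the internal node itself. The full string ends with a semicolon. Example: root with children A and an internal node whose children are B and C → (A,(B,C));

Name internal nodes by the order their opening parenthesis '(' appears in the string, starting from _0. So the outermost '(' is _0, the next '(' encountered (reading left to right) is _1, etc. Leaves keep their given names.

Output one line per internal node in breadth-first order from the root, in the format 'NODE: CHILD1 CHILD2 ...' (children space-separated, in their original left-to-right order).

Input: ((R,C,Z),(W,((X,K),(J,D,B))),Y);
Scanning left-to-right, naming '(' by encounter order:
  pos 0: '(' -> open internal node _0 (depth 1)
  pos 1: '(' -> open internal node _1 (depth 2)
  pos 7: ')' -> close internal node _1 (now at depth 1)
  pos 9: '(' -> open internal node _2 (depth 2)
  pos 12: '(' -> open internal node _3 (depth 3)
  pos 13: '(' -> open internal node _4 (depth 4)
  pos 17: ')' -> close internal node _4 (now at depth 3)
  pos 19: '(' -> open internal node _5 (depth 4)
  pos 25: ')' -> close internal node _5 (now at depth 3)
  pos 26: ')' -> close internal node _3 (now at depth 2)
  pos 27: ')' -> close internal node _2 (now at depth 1)
  pos 30: ')' -> close internal node _0 (now at depth 0)
Total internal nodes: 6
BFS adjacency from root:
  _0: _1 _2 Y
  _1: R C Z
  _2: W _3
  _3: _4 _5
  _4: X K
  _5: J D B

Answer: _0: _1 _2 Y
_1: R C Z
_2: W _3
_3: _4 _5
_4: X K
_5: J D B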